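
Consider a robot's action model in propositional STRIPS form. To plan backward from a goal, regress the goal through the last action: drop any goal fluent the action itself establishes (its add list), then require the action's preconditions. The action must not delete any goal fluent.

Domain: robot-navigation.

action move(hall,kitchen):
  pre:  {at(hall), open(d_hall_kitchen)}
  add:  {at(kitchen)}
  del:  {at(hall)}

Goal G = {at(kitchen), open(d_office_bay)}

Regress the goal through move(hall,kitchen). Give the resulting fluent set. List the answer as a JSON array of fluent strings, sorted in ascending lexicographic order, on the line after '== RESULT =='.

Compute (G \ add) ∪ pre:
  G ∩ del = {}  (empty — regression defined)
  G \ add = {at(kitchen), open(d_office_bay)} \ {at(kitchen)} = {open(d_office_bay)}
  ∪ pre   = {open(d_office_bay)} ∪ {at(hall), open(d_hall_kitchen)}
          = {at(hall), open(d_hall_kitchen), open(d_office_bay)}

== RESULT ==
["at(hall)", "open(d_hall_kitchen)", "open(d_office_bay)"]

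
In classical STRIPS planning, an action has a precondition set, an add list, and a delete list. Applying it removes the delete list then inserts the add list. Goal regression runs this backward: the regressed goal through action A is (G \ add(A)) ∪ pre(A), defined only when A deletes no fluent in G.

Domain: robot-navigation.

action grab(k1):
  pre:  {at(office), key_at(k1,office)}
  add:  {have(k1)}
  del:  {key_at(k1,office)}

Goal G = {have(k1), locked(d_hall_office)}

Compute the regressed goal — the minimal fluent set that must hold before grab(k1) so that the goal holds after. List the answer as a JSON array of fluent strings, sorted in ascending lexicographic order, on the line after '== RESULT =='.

Compute (G \ add) ∪ pre:
  G ∩ del = {}  (empty — regression defined)
  G \ add = {have(k1), locked(d_hall_office)} \ {have(k1)} = {locked(d_hall_office)}
  ∪ pre   = {locked(d_hall_office)} ∪ {at(office), key_at(k1,office)}
          = {at(office), key_at(k1,office), locked(d_hall_office)}

== RESULT ==
["at(office)", "key_at(k1,office)", "locked(d_hall_office)"]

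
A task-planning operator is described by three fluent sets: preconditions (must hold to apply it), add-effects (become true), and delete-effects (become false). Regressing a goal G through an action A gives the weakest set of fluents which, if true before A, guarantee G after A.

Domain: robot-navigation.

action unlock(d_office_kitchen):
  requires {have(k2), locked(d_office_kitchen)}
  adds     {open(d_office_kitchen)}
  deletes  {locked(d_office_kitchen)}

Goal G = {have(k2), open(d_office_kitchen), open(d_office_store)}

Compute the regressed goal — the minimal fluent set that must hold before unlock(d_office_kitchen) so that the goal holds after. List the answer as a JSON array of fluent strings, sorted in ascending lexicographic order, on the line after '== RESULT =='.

Regress:
  G ∩ del = {}  (empty — regression defined)
  G \ add = {have(k2), open(d_office_kitchen), open(d_office_store)} \ {open(d_office_kitchen)} = {have(k2), open(d_office_store)}
  ∪ pre   = {have(k2), open(d_office_store)} ∪ {have(k2), locked(d_office_kitchen)}
          = {have(k2), locked(d_office_kitchen), open(d_office_store)}

== RESULT ==
["have(k2)", "locked(d_office_kitchen)", "open(d_office_store)"]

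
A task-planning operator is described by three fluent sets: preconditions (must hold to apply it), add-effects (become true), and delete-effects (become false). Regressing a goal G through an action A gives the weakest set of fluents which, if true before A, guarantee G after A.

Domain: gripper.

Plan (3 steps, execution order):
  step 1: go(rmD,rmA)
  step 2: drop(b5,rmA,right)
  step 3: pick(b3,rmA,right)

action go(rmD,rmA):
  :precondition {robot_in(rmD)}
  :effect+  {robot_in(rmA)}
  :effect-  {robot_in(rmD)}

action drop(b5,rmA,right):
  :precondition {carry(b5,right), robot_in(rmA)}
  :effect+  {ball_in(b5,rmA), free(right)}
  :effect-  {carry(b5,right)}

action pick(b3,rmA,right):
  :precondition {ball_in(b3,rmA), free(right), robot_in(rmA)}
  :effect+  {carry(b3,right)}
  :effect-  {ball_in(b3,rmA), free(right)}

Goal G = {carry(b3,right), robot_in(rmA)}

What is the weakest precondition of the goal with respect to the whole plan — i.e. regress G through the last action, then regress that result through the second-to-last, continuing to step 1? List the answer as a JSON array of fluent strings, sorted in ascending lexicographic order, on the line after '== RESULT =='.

Regress step by step:
  through step 3 (pick(b3,rmA,right)): drop {carry(b3,right)}, keep {robot_in(rmA)}, require {ball_in(b3,rmA), free(right), robot_in(rmA)}
    → {ball_in(b3,rmA), free(right), robot_in(rmA)}
  through step 2 (drop(b5,rmA,right)): drop {free(right)}, keep {ball_in(b3,rmA), robot_in(rmA)}, require {carry(b5,right), robot_in(rmA)}
    → {ball_in(b3,rmA), carry(b5,right), robot_in(rmA)}
  through step 1 (go(rmD,rmA)): drop {robot_in(rmA)}, keep {ball_in(b3,rmA), carry(b5,right)}, require {robot_in(rmD)}
    → {ball_in(b3,rmA), carry(b5,right), robot_in(rmD)}

== RESULT ==
["ball_in(b3,rmA)", "carry(b5,right)", "robot_in(rmD)"]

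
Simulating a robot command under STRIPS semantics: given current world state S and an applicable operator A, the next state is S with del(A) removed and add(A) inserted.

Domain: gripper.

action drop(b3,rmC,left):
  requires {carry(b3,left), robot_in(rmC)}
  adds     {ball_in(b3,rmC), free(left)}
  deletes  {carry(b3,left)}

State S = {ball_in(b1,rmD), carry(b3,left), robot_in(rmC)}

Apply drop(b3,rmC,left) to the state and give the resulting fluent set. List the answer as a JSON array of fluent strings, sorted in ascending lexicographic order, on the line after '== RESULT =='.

Progress:
  pre ⊆ S: {carry(b3,left), robot_in(rmC)} ⊆ S  — applicable
  S \ del = {ball_in(b1,rmD), robot_in(rmC)}
  ∪ add   = {ball_in(b1,rmD), ball_in(b3,rmC), free(left), robot_in(rmC)}

== RESULT ==
["ball_in(b1,rmD)", "ball_in(b3,rmC)", "free(left)", "robot_in(rmC)"]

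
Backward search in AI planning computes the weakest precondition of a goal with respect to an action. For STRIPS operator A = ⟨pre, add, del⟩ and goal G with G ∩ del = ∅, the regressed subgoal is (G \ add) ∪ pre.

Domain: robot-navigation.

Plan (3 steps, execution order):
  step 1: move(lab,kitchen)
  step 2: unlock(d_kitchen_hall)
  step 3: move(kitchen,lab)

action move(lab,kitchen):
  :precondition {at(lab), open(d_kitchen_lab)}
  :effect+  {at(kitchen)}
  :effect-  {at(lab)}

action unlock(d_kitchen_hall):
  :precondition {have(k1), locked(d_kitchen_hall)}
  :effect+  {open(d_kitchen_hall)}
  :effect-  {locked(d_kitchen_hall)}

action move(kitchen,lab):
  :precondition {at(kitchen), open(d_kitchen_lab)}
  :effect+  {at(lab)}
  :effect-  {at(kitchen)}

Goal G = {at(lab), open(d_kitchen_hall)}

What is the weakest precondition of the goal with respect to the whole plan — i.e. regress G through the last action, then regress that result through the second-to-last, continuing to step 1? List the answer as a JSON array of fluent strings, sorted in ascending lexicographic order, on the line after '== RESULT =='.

Work backward from the goal:
  through step 3 (move(kitchen,lab)): drop {at(lab)}, keep {open(d_kitchen_hall)}, require {at(kitchen), open(d_kitchen_lab)}
    → {at(kitchen), open(d_kitchen_hall), open(d_kitchen_lab)}
  through step 2 (unlock(d_kitchen_hall)): drop {open(d_kitchen_hall)}, keep {at(kitchen), open(d_kitchen_lab)}, require {have(k1), locked(d_kitchen_hall)}
    → {at(kitchen), have(k1), locked(d_kitchen_hall), open(d_kitchen_lab)}
  through step 1 (move(lab,kitchen)): drop {at(kitchen)}, keep {have(k1), locked(d_kitchen_hall), open(d_kitchen_lab)}, require {at(lab), open(d_kitchen_lab)}
    → {at(lab), have(k1), locked(d_kitchen_hall), open(d_kitchen_lab)}

== RESULT ==
["at(lab)", "have(k1)", "locked(d_kitchen_hall)", "open(d_kitchen_lab)"]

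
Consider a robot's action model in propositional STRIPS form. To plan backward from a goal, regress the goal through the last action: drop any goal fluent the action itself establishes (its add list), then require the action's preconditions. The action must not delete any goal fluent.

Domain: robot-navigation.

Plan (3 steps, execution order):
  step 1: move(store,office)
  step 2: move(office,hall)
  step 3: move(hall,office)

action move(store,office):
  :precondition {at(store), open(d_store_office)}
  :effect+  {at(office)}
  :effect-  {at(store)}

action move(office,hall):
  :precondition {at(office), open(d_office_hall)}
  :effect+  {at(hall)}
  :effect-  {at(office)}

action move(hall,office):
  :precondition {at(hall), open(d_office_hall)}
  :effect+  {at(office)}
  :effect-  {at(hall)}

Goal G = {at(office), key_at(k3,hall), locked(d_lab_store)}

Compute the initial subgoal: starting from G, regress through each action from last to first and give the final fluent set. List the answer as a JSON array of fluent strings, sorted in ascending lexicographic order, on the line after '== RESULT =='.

Work backward from the goal:
  through step 3 (move(hall,office)): drop {at(office)}, keep {key_at(k3,hall), locked(d_lab_store)}, require {at(hall), open(d_office_hall)}
    → {at(hall), key_at(k3,hall), locked(d_lab_store), open(d_office_hall)}
  through step 2 (move(office,hall)): drop {at(hall)}, keep {key_at(k3,hall), locked(d_lab_store), open(d_office_hall)}, require {at(office), open(d_office_hall)}
    → {at(office), key_at(k3,hall), locked(d_lab_store), open(d_office_hall)}
  through step 1 (move(store,office)): drop {at(office)}, keep {key_at(k3,hall), locked(d_lab_store), open(d_office_hall)}, require {at(store), open(d_store_office)}
    → {at(store), key_at(k3,hall), locked(d_lab_store), open(d_office_hall), open(d_store_office)}

== RESULT ==
["at(store)", "key_at(k3,hall)", "locked(d_lab_store)", "open(d_office_hall)", "open(d_store_office)"]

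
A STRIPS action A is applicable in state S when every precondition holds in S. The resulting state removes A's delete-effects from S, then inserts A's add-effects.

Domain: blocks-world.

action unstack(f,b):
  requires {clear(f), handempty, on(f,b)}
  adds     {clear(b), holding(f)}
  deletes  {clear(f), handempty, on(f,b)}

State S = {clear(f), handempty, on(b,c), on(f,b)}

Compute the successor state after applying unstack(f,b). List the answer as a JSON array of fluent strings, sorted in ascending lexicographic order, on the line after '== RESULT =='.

Progress:
  pre ⊆ S: {clear(f), handempty, on(f,b)} ⊆ S  — applicable
  S \ del = {on(b,c)}
  ∪ add   = {clear(b), holding(f), on(b,c)}

== RESULT ==
["clear(b)", "holding(f)", "on(b,c)"]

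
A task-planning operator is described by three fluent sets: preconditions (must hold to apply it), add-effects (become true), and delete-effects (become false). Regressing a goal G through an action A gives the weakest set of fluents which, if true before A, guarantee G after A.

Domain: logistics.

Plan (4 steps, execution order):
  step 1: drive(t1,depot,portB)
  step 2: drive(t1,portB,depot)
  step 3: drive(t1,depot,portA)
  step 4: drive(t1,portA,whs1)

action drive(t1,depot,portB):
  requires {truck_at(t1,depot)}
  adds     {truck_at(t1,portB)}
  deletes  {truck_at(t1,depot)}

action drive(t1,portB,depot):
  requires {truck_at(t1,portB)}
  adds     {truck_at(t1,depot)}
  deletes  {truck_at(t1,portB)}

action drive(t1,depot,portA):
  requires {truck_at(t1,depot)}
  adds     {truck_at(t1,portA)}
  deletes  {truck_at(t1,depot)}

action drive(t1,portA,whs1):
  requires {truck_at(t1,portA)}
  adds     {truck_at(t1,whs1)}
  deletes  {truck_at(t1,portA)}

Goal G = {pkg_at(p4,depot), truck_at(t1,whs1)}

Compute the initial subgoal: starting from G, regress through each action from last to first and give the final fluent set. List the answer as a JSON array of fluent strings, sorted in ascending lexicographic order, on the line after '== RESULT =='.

Work backward from the goal:
  through step 4 (drive(t1,portA,whs1)): drop {truck_at(t1,whs1)}, keep {pkg_at(p4,depot)}, require {truck_at(t1,portA)}
    → {pkg_at(p4,depot), truck_at(t1,portA)}
  through step 3 (drive(t1,depot,portA)): drop {truck_at(t1,portA)}, keep {pkg_at(p4,depot)}, require {truck_at(t1,depot)}
    → {pkg_at(p4,depot), truck_at(t1,depot)}
  through step 2 (drive(t1,portB,depot)): drop {truck_at(t1,depot)}, keep {pkg_at(p4,depot)}, require {truck_at(t1,portB)}
    → {pkg_at(p4,depot), truck_at(t1,portB)}
  through step 1 (drive(t1,depot,portB)): drop {truck_at(t1,portB)}, keep {pkg_at(p4,depot)}, require {truck_at(t1,depot)}
    → {pkg_at(p4,depot), truck_at(t1,depot)}

== RESULT ==
["pkg_at(p4,depot)", "truck_at(t1,depot)"]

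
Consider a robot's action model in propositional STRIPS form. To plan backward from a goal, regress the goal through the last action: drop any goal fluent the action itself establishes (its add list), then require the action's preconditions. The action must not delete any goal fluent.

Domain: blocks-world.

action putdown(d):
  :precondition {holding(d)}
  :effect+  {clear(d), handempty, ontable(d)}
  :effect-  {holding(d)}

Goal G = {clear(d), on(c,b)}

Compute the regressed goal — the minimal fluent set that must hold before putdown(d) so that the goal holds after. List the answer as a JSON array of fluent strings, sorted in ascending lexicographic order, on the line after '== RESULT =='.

Regress:
  G ∩ del = {}  (empty — regression defined)
  G \ add = {clear(d), on(c,b)} \ {clear(d), handempty, ontable(d)} = {on(c,b)}
  ∪ pre   = {on(c,b)} ∪ {holding(d)}
          = {holding(d), on(c,b)}

== RESULT ==
["holding(d)", "on(c,b)"]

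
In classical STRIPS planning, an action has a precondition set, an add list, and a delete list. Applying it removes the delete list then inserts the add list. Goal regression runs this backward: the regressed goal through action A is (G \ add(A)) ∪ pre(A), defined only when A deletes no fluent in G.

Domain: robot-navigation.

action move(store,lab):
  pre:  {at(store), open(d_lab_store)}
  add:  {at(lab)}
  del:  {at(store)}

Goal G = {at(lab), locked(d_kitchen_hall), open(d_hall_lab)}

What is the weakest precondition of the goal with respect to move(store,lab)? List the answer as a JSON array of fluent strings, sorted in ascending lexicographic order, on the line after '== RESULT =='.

Compute (G \ add) ∪ pre:
  G ∩ del = {}  (empty — regression defined)
  G \ add = {at(lab), locked(d_kitchen_hall), open(d_hall_lab)} \ {at(lab)} = {locked(d_kitchen_hall), open(d_hall_lab)}
  ∪ pre   = {locked(d_kitchen_hall), open(d_hall_lab)} ∪ {at(store), open(d_lab_store)}
          = {at(store), locked(d_kitchen_hall), open(d_hall_lab), open(d_lab_store)}

== RESULT ==
["at(store)", "locked(d_kitchen_hall)", "open(d_hall_lab)", "open(d_lab_store)"]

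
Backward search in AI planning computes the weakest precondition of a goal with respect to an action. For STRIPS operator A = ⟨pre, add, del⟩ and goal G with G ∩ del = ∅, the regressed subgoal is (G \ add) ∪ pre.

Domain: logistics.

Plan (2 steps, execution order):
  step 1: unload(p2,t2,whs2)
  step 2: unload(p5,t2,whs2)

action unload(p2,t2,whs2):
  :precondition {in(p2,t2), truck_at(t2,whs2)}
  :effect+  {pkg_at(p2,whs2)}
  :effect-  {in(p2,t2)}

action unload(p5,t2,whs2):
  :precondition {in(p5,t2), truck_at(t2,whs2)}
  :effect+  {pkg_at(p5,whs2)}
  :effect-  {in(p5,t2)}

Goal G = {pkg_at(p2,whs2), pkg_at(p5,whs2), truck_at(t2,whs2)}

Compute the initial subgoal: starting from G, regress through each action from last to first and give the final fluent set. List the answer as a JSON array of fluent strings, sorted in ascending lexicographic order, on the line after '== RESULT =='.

Work backward from the goal:
  through step 2 (unload(p5,t2,whs2)): drop {pkg_at(p5,whs2)}, keep {pkg_at(p2,whs2), truck_at(t2,whs2)}, require {in(p5,t2), truck_at(t2,whs2)}
    → {in(p5,t2), pkg_at(p2,whs2), truck_at(t2,whs2)}
  through step 1 (unload(p2,t2,whs2)): drop {pkg_at(p2,whs2)}, keep {in(p5,t2), truck_at(t2,whs2)}, require {in(p2,t2), truck_at(t2,whs2)}
    → {in(p2,t2), in(p5,t2), truck_at(t2,whs2)}

== RESULT ==
["in(p2,t2)", "in(p5,t2)", "truck_at(t2,whs2)"]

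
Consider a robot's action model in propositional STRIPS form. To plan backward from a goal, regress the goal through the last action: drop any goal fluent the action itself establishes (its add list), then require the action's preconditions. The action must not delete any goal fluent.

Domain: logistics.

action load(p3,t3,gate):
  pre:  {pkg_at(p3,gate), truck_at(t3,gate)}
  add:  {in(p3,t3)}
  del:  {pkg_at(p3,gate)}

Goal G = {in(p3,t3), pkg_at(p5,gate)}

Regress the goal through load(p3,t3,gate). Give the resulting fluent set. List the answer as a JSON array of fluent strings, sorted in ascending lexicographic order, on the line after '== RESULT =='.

Regress:
  G ∩ del = {}  (empty — regression defined)
  G \ add = {in(p3,t3), pkg_at(p5,gate)} \ {in(p3,t3)} = {pkg_at(p5,gate)}
  ∪ pre   = {pkg_at(p5,gate)} ∪ {pkg_at(p3,gate), truck_at(t3,gate)}
          = {pkg_at(p3,gate), pkg_at(p5,gate), truck_at(t3,gate)}

== RESULT ==
["pkg_at(p3,gate)", "pkg_at(p5,gate)", "truck_at(t3,gate)"]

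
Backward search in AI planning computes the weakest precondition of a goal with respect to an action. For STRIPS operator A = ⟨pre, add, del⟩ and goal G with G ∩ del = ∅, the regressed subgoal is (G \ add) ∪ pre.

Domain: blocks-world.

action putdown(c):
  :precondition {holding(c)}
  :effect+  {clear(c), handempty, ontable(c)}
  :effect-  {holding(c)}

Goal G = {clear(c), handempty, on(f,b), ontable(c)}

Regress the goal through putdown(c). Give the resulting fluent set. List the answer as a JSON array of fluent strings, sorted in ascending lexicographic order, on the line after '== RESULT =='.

Compute (G \ add) ∪ pre:
  G ∩ del = {}  (empty — regression defined)
  G \ add = {clear(c), handempty, on(f,b), ontable(c)} \ {clear(c), handempty, ontable(c)} = {on(f,b)}
  ∪ pre   = {on(f,b)} ∪ {holding(c)}
          = {holding(c), on(f,b)}

== RESULT ==
["holding(c)", "on(f,b)"]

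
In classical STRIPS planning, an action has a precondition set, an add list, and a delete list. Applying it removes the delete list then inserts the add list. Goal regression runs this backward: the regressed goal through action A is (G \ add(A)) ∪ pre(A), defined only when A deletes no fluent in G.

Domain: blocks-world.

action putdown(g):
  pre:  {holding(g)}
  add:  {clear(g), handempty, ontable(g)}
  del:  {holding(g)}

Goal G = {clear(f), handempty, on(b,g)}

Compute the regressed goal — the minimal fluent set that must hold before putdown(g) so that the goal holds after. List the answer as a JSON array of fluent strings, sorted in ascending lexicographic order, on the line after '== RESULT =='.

Regress:
  G ∩ del = {}  (empty — regression defined)
  G \ add = {clear(f), handempty, on(b,g)} \ {clear(g), handempty, ontable(g)} = {clear(f), on(b,g)}
  ∪ pre   = {clear(f), on(b,g)} ∪ {holding(g)}
          = {clear(f), holding(g), on(b,g)}

== RESULT ==
["clear(f)", "holding(g)", "on(b,g)"]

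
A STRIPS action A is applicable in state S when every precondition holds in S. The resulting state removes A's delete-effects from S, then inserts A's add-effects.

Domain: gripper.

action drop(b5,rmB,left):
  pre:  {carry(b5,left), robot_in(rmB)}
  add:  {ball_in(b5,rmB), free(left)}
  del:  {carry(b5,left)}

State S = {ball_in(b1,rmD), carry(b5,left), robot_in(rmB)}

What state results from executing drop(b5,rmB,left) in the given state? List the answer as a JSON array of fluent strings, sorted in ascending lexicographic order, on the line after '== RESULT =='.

Progress:
  pre ⊆ S: {carry(b5,left), robot_in(rmB)} ⊆ S  — applicable
  S \ del = {ball_in(b1,rmD), robot_in(rmB)}
  ∪ add   = {ball_in(b1,rmD), ball_in(b5,rmB), free(left), robot_in(rmB)}

== RESULT ==
["ball_in(b1,rmD)", "ball_in(b5,rmB)", "free(left)", "robot_in(rmB)"]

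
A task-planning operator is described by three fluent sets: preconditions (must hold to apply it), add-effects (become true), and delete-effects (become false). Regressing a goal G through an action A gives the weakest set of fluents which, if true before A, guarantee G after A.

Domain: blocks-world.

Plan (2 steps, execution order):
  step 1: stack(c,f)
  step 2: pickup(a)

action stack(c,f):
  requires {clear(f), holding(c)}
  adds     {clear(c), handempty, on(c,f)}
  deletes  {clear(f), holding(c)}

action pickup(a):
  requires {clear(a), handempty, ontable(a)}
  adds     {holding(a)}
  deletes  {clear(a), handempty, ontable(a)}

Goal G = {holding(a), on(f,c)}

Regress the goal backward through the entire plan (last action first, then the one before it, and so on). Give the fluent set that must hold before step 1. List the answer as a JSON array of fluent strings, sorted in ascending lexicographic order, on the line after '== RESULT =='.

Regress step by step:
  through step 2 (pickup(a)): drop {holding(a)}, keep {on(f,c)}, require {clear(a), handempty, ontable(a)}
    → {clear(a), handempty, on(f,c), ontable(a)}
  through step 1 (stack(c,f)): drop {handempty}, keep {clear(a), on(f,c), ontable(a)}, require {clear(f), holding(c)}
    → {clear(a), clear(f), holding(c), on(f,c), ontable(a)}

== RESULT ==
["clear(a)", "clear(f)", "holding(c)", "on(f,c)", "ontable(a)"]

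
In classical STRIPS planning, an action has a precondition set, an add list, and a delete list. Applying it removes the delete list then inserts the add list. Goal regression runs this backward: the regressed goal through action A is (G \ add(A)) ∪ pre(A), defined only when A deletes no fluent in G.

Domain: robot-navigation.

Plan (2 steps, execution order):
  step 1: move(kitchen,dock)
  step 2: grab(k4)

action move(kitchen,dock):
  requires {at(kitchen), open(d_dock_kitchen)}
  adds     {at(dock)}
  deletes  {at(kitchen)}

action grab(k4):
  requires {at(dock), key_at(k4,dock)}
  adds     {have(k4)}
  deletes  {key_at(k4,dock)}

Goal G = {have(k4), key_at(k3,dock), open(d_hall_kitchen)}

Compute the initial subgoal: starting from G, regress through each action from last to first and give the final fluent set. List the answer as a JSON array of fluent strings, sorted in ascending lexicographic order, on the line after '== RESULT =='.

Work backward from the goal:
  through step 2 (grab(k4)): drop {have(k4)}, keep {key_at(k3,dock), open(d_hall_kitchen)}, require {at(dock), key_at(k4,dock)}
    → {at(dock), key_at(k3,dock), key_at(k4,dock), open(d_hall_kitchen)}
  through step 1 (move(kitchen,dock)): drop {at(dock)}, keep {key_at(k3,dock), key_at(k4,dock), open(d_hall_kitchen)}, require {at(kitchen), open(d_dock_kitchen)}
    → {at(kitchen), key_at(k3,dock), key_at(k4,dock), open(d_dock_kitchen), open(d_hall_kitchen)}

== RESULT ==
["at(kitchen)", "key_at(k3,dock)", "key_at(k4,dock)", "open(d_dock_kitchen)", "open(d_hall_kitchen)"]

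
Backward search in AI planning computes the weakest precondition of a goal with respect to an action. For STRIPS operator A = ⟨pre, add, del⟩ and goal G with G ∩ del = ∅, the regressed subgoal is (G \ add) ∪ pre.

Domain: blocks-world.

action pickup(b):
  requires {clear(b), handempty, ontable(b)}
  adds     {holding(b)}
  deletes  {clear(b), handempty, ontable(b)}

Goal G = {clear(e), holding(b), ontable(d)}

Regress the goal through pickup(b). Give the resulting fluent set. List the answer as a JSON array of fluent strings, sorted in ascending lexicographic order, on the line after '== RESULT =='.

Regress:
  G ∩ del = {}  (empty — regression defined)
  G \ add = {clear(e), holding(b), ontable(d)} \ {holding(b)} = {clear(e), ontable(d)}
  ∪ pre   = {clear(e), ontable(d)} ∪ {clear(b), handempty, ontable(b)}
          = {clear(b), clear(e), handempty, ontable(b), ontable(d)}

== RESULT ==
["clear(b)", "clear(e)", "handempty", "ontable(b)", "ontable(d)"]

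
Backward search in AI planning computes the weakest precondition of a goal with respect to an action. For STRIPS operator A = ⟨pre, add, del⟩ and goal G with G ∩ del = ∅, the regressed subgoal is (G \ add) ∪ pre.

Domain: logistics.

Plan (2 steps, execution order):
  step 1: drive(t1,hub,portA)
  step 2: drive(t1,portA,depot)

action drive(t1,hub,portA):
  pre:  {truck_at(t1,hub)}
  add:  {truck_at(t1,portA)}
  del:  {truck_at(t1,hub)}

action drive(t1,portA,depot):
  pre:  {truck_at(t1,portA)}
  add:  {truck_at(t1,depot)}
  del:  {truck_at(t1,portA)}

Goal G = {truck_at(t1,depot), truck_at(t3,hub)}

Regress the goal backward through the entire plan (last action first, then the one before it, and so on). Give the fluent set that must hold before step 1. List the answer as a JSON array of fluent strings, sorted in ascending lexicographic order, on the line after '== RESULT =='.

Regress step by step:
  through step 2 (drive(t1,portA,depot)): drop {truck_at(t1,depot)}, keep {truck_at(t3,hub)}, require {truck_at(t1,portA)}
    → {truck_at(t1,portA), truck_at(t3,hub)}
  through step 1 (drive(t1,hub,portA)): drop {truck_at(t1,portA)}, keep {truck_at(t3,hub)}, require {truck_at(t1,hub)}
    → {truck_at(t1,hub), truck_at(t3,hub)}

== RESULT ==
["truck_at(t1,hub)", "truck_at(t3,hub)"]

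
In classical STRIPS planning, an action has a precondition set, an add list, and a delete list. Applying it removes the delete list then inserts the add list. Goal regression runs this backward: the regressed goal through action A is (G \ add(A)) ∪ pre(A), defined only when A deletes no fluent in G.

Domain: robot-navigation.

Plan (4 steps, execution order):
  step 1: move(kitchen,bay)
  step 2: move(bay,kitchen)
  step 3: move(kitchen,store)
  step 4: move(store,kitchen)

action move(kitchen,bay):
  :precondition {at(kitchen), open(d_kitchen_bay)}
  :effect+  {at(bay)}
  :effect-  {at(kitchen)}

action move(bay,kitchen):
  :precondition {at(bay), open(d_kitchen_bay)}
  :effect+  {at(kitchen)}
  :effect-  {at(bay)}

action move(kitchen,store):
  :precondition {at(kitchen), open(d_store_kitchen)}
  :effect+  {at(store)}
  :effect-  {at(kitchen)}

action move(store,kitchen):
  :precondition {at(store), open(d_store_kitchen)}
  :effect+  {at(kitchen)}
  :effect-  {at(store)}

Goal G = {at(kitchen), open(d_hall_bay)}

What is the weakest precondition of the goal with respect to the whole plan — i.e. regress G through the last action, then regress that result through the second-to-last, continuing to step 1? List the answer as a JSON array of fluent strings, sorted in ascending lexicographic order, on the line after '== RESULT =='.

Work backward from the goal:
  through step 4 (move(store,kitchen)): drop {at(kitchen)}, keep {open(d_hall_bay)}, require {at(store), open(d_store_kitchen)}
    → {at(store), open(d_hall_bay), open(d_store_kitchen)}
  through step 3 (move(kitchen,store)): drop {at(store)}, keep {open(d_hall_bay), open(d_store_kitchen)}, require {at(kitchen), open(d_store_kitchen)}
    → {at(kitchen), open(d_hall_bay), open(d_store_kitchen)}
  through step 2 (move(bay,kitchen)): drop {at(kitchen)}, keep {open(d_hall_bay), open(d_store_kitchen)}, require {at(bay), open(d_kitchen_bay)}
    → {at(bay), open(d_hall_bay), open(d_kitchen_bay), open(d_store_kitchen)}
  through step 1 (move(kitchen,bay)): drop {at(bay)}, keep {open(d_hall_bay), open(d_kitchen_bay), open(d_store_kitchen)}, require {at(kitchen), open(d_kitchen_bay)}
    → {at(kitchen), open(d_hall_bay), open(d_kitchen_bay), open(d_store_kitchen)}

== RESULT ==
["at(kitchen)", "open(d_hall_bay)", "open(d_kitchen_bay)", "open(d_store_kitchen)"]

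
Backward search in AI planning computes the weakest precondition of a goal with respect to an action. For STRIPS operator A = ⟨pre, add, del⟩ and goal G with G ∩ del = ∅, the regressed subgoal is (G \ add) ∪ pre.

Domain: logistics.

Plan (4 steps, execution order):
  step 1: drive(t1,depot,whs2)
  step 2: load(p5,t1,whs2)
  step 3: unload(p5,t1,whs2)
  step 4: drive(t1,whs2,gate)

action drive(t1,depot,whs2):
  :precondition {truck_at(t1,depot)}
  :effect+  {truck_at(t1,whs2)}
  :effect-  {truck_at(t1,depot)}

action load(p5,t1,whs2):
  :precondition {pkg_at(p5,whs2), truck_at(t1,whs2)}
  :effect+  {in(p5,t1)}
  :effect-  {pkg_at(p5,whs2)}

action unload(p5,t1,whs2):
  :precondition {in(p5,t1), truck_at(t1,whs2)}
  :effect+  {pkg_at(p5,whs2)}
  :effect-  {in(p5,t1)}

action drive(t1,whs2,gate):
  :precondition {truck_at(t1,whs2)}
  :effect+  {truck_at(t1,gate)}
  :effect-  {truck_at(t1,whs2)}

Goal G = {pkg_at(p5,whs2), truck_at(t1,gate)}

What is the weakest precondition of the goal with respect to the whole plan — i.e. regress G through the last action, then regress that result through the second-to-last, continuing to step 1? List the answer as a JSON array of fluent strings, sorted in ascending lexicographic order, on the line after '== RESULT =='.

Regress step by step:
  through step 4 (drive(t1,whs2,gate)): drop {truck_at(t1,gate)}, keep {pkg_at(p5,whs2)}, require {truck_at(t1,whs2)}
    → {pkg_at(p5,whs2), truck_at(t1,whs2)}
  through step 3 (unload(p5,t1,whs2)): drop {pkg_at(p5,whs2)}, keep {truck_at(t1,whs2)}, require {in(p5,t1), truck_at(t1,whs2)}
    → {in(p5,t1), truck_at(t1,whs2)}
  through step 2 (load(p5,t1,whs2)): drop {in(p5,t1)}, keep {truck_at(t1,whs2)}, require {pkg_at(p5,whs2), truck_at(t1,whs2)}
    → {pkg_at(p5,whs2), truck_at(t1,whs2)}
  through step 1 (drive(t1,depot,whs2)): drop {truck_at(t1,whs2)}, keep {pkg_at(p5,whs2)}, require {truck_at(t1,depot)}
    → {pkg_at(p5,whs2), truck_at(t1,depot)}

== RESULT ==
["pkg_at(p5,whs2)", "truck_at(t1,depot)"]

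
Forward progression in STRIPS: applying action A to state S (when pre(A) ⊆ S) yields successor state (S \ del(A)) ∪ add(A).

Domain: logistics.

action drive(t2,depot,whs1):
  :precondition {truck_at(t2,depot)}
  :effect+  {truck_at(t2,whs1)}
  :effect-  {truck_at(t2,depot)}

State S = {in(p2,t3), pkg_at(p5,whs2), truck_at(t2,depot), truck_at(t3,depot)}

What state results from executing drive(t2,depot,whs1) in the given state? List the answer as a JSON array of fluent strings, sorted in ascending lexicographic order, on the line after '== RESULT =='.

Compute (S \ del) ∪ add:
  pre ⊆ S: {truck_at(t2,depot)} ⊆ S  — applicable
  S \ del = {in(p2,t3), pkg_at(p5,whs2), truck_at(t3,depot)}
  ∪ add   = {in(p2,t3), pkg_at(p5,whs2), truck_at(t2,whs1), truck_at(t3,depot)}

== RESULT ==
["in(p2,t3)", "pkg_at(p5,whs2)", "truck_at(t2,whs1)", "truck_at(t3,depot)"]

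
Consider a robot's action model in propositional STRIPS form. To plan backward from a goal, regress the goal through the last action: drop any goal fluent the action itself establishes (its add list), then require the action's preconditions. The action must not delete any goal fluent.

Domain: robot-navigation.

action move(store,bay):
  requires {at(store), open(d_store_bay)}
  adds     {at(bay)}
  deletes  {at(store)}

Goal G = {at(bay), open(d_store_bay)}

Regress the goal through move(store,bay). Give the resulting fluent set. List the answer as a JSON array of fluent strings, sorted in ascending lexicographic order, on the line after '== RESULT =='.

Compute (G \ add) ∪ pre:
  G ∩ del = {}  (empty — regression defined)
  G \ add = {at(bay), open(d_store_bay)} \ {at(bay)} = {open(d_store_bay)}
  ∪ pre   = {open(d_store_bay)} ∪ {at(store), open(d_store_bay)}
          = {at(store), open(d_store_bay)}

== RESULT ==
["at(store)", "open(d_store_bay)"]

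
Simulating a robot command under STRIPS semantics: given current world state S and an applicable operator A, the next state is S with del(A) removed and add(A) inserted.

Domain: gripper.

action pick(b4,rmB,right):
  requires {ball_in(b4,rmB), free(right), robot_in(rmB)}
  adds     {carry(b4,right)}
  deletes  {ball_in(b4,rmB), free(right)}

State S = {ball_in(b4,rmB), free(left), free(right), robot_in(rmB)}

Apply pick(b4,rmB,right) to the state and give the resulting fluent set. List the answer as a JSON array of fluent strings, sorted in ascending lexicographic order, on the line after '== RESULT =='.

Compute (S \ del) ∪ add:
  pre ⊆ S: {ball_in(b4,rmB), free(right), robot_in(rmB)} ⊆ S  — applicable
  S \ del = {free(left), robot_in(rmB)}
  ∪ add   = {carry(b4,right), free(left), robot_in(rmB)}

== RESULT ==
["carry(b4,right)", "free(left)", "robot_in(rmB)"]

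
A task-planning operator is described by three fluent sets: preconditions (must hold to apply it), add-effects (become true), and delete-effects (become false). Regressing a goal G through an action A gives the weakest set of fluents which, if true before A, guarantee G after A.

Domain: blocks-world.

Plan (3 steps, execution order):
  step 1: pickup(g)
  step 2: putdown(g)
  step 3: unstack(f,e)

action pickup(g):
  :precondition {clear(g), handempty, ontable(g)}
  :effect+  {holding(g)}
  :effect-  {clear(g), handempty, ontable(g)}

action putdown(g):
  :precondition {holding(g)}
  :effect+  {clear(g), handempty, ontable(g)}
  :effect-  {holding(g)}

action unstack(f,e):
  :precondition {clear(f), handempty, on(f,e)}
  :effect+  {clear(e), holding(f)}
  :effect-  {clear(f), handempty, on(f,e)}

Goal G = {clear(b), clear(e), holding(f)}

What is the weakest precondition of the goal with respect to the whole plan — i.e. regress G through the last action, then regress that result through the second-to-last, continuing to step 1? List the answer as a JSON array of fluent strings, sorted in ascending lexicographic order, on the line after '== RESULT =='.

Work backward from the goal:
  through step 3 (unstack(f,e)): drop {clear(e), holding(f)}, keep {clear(b)}, require {clear(f), handempty, on(f,e)}
    → {clear(b), clear(f), handempty, on(f,e)}
  through step 2 (putdown(g)): drop {handempty}, keep {clear(b), clear(f), on(f,e)}, require {holding(g)}
    → {clear(b), clear(f), holding(g), on(f,e)}
  through step 1 (pickup(g)): drop {holding(g)}, keep {clear(b), clear(f), on(f,e)}, require {clear(g), handempty, ontable(g)}
    → {clear(b), clear(f), clear(g), handempty, on(f,e), ontable(g)}

== RESULT ==
["clear(b)", "clear(f)", "clear(g)", "handempty", "on(f,e)", "ontable(g)"]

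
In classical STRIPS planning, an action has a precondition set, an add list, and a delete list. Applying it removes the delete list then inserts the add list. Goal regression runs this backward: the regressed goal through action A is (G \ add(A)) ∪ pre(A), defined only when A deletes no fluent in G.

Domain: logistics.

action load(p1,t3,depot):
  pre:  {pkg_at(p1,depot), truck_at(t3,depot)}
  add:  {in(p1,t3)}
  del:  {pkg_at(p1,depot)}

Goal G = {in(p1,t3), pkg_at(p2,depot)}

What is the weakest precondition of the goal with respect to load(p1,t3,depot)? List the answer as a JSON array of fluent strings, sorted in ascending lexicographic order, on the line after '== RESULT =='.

Regress:
  G ∩ del = {}  (empty — regression defined)
  G \ add = {in(p1,t3), pkg_at(p2,depot)} \ {in(p1,t3)} = {pkg_at(p2,depot)}
  ∪ pre   = {pkg_at(p2,depot)} ∪ {pkg_at(p1,depot), truck_at(t3,depot)}
          = {pkg_at(p1,depot), pkg_at(p2,depot), truck_at(t3,depot)}

== RESULT ==
["pkg_at(p1,depot)", "pkg_at(p2,depot)", "truck_at(t3,depot)"]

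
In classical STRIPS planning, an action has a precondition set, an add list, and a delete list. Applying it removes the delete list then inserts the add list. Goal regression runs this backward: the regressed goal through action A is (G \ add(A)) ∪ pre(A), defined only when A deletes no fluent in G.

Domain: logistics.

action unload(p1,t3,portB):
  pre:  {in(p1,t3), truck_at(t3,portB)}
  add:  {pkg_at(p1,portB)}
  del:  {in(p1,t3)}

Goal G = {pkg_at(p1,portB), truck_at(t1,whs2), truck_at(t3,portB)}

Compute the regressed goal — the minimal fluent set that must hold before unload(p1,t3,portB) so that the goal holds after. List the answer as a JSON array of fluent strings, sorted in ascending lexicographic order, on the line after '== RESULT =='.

Regress:
  G ∩ del = {}  (empty — regression defined)
  G \ add = {pkg_at(p1,portB), truck_at(t1,whs2), truck_at(t3,portB)} \ {pkg_at(p1,portB)} = {truck_at(t1,whs2), truck_at(t3,portB)}
  ∪ pre   = {truck_at(t1,whs2), truck_at(t3,portB)} ∪ {in(p1,t3), truck_at(t3,portB)}
          = {in(p1,t3), truck_at(t1,whs2), truck_at(t3,portB)}

== RESULT ==
["in(p1,t3)", "truck_at(t1,whs2)", "truck_at(t3,portB)"]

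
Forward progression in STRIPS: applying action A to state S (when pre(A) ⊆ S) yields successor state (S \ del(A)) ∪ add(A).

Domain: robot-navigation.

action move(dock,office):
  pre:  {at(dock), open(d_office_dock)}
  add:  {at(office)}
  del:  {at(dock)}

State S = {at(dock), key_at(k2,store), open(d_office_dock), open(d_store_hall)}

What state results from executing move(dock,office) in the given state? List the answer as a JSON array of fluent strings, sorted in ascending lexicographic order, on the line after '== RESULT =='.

Progress:
  pre ⊆ S: {at(dock), open(d_office_dock)} ⊆ S  — applicable
  S \ del = {key_at(k2,store), open(d_office_dock), open(d_store_hall)}
  ∪ add   = {at(office), key_at(k2,store), open(d_office_dock), open(d_store_hall)}

== RESULT ==
["at(office)", "key_at(k2,store)", "open(d_office_dock)", "open(d_store_hall)"]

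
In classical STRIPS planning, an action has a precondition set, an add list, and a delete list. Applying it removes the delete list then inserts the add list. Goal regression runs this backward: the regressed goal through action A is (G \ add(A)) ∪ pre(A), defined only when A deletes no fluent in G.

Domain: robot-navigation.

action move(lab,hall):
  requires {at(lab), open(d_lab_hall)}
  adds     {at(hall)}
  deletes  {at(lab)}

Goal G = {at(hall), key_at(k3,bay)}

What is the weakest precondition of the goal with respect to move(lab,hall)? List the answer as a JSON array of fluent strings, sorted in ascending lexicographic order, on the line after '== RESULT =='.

Compute (G \ add) ∪ pre:
  G ∩ del = {}  (empty — regression defined)
  G \ add = {at(hall), key_at(k3,bay)} \ {at(hall)} = {key_at(k3,bay)}
  ∪ pre   = {key_at(k3,bay)} ∪ {at(lab), open(d_lab_hall)}
          = {at(lab), key_at(k3,bay), open(d_lab_hall)}

== RESULT ==
["at(lab)", "key_at(k3,bay)", "open(d_lab_hall)"]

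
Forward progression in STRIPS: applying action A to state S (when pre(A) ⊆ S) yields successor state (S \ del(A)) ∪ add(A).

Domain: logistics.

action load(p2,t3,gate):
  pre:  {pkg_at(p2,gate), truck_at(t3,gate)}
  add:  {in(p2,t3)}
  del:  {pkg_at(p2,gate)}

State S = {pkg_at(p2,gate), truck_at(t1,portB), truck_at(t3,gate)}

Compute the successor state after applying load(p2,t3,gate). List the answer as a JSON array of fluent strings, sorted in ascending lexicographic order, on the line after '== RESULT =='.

Compute (S \ del) ∪ add:
  pre ⊆ S: {pkg_at(p2,gate), truck_at(t3,gate)} ⊆ S  — applicable
  S \ del = {truck_at(t1,portB), truck_at(t3,gate)}
  ∪ add   = {in(p2,t3), truck_at(t1,portB), truck_at(t3,gate)}

== RESULT ==
["in(p2,t3)", "truck_at(t1,portB)", "truck_at(t3,gate)"]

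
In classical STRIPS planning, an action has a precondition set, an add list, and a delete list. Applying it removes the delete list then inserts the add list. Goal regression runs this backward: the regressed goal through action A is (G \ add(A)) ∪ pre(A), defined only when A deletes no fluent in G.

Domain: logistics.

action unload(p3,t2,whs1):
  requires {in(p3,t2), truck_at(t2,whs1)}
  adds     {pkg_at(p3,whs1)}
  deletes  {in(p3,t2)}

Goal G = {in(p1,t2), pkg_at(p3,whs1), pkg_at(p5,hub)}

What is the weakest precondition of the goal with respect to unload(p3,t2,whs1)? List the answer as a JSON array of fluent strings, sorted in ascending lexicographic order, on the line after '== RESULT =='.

Regress:
  G ∩ del = {}  (empty — regression defined)
  G \ add = {in(p1,t2), pkg_at(p3,whs1), pkg_at(p5,hub)} \ {pkg_at(p3,whs1)} = {in(p1,t2), pkg_at(p5,hub)}
  ∪ pre   = {in(p1,t2), pkg_at(p5,hub)} ∪ {in(p3,t2), truck_at(t2,whs1)}
          = {in(p1,t2), in(p3,t2), pkg_at(p5,hub), truck_at(t2,whs1)}

== RESULT ==
["in(p1,t2)", "in(p3,t2)", "pkg_at(p5,hub)", "truck_at(t2,whs1)"]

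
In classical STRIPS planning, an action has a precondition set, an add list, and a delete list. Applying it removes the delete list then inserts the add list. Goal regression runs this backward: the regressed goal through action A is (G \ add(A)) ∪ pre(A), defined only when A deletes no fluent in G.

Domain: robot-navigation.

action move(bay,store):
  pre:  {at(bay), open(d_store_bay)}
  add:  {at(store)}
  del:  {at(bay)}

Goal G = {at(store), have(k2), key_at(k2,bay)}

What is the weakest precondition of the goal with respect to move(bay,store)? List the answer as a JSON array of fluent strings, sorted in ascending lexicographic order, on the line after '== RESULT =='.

Regress:
  G ∩ del = {}  (empty — regression defined)
  G \ add = {at(store), have(k2), key_at(k2,bay)} \ {at(store)} = {have(k2), key_at(k2,bay)}
  ∪ pre   = {have(k2), key_at(k2,bay)} ∪ {at(bay), open(d_store_bay)}
          = {at(bay), have(k2), key_at(k2,bay), open(d_store_bay)}

== RESULT ==
["at(bay)", "have(k2)", "key_at(k2,bay)", "open(d_store_bay)"]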